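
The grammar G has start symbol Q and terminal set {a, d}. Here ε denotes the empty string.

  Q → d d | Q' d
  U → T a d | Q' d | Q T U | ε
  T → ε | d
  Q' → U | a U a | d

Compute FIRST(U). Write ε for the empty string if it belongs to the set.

{ε, a, d}

FIRST(T) = {ε, d}
FIRST(Q) = {a, d}  (via Q' d)
FIRST(U) = {ε, a, d}  (via T a d, Q' d, Q T U)
FIRST(Q') = {ε, a, d}  (via U)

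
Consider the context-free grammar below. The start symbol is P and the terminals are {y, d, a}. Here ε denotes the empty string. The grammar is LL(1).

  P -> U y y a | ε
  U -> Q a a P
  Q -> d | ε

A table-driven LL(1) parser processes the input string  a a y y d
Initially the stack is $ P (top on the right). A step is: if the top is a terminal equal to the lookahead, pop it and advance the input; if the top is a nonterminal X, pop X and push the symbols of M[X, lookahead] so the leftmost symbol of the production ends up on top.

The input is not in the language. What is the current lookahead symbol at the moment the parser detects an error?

     Stack            Input        Action
  1  $ P              a a y y d $  expand P -> U y y a
  2  $ a y y U        a a y y d $  expand U -> Q a a P
  3  $ a y y P a a Q  a a y y d $  expand Q -> ε
  4  $ a y y P a a    a a y y d $  match a
  5  $ a y y P a      a y y d $    match a
  6  $ a y y P        y y d $      expand P -> ε
  7  $ a y y          y y d $      match y
  8  $ a y            y d $        match y
  9  $ a              d $          error: top is terminal a but lookahead is d

d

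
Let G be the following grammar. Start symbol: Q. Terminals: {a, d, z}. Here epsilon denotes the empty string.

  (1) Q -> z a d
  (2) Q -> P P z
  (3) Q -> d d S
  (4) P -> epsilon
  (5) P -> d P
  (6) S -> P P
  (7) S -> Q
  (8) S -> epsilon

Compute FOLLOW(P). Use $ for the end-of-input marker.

{$, d, z}

FIRST(P): from P->epsilon we get {epsilon}; from P->d P we get {d}. So FIRST(P) = {epsilon, d}.
FIRST(Q): from Q->z a d we get {z}; from Q->P P z we get {d, z}; from Q->d d S we get {d}. So FIRST(Q) = {d, z}.
FIRST(S): from S->P P we get {epsilon, d}; from S->Q we get {d, z}; from S->epsilon we get {epsilon}. So FIRST(S) = {epsilon, d, z}.
FOLLOW(Q) includes $ since Q is the start symbol.
FOLLOW(Q): in S->Q, the suffix after Q is empty, so FOLLOW(Q) ⊇ FOLLOW(S) = {$}. Thus FOLLOW(Q) = {$}.
FOLLOW(S): in Q->d d S, the suffix after S is empty, so FOLLOW(S) ⊇ FOLLOW(Q) = {$}. Thus FOLLOW(S) = {$}.
FOLLOW(P): in Q->P P z (occurrence 1), P is followed by P z with FIRST {d, z}; in Q->P P z (occurrence 2), P is followed by z with FIRST {z}; in P->d P, the suffix after P is empty (adds nothing new); in S->P P (occurrence 1), P is followed by P with FIRST {epsilon, d}; in S->P P (occurrence 1), the suffix after P is nullable, so FOLLOW(P) ⊇ FOLLOW(S) = {$}; in S->P P (occurrence 2), the suffix after P is empty, so FOLLOW(P) ⊇ FOLLOW(S) = {$}. Thus FOLLOW(P) = {$, d, z}.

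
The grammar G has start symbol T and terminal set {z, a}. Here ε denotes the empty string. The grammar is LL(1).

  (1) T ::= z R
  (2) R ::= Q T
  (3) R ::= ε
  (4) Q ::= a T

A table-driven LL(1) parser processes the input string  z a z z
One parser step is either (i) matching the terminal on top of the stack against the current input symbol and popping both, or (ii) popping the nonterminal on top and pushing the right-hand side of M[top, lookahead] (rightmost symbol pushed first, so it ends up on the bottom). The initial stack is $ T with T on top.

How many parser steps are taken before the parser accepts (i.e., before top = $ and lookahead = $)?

11

      Stack    Input      Action
   1  $ T      z a z z $  expand T ::= z R
   2  $ R z    z a z z $  match z
   3  $ R      a z z $    expand R ::= Q T
   4  $ T Q    a z z $    expand Q ::= a T
   5  $ T T a  a z z $    match a
   6  $ T T    z z $      expand T ::= z R
   7  $ T R z  z z $      match z
   8  $ T R    z $        expand R ::= ε
   9  $ T      z $        expand T ::= z R
  10  $ R z    z $        match z
  11  $ R      $          expand R ::= ε
Accept reached after 11 steps.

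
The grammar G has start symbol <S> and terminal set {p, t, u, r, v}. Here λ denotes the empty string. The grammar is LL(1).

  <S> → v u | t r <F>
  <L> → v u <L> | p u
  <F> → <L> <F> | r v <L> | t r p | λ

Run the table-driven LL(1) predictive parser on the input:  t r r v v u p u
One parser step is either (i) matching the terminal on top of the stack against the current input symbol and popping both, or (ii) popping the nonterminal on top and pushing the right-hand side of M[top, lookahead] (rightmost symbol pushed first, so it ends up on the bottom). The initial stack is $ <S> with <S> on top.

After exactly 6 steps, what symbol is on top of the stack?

<L>

     Stack      Input              Action
  1  $ <S>      t r r v v u p u $  expand <S> → t r <F>
  2  $ <F> r t  t r r v v u p u $  match t
  3  $ <F> r    r r v v u p u $    match r
  4  $ <F>      r v v u p u $      expand <F> → r v <L>
  5  $ <L> v r  r v v u p u $      match r
  6  $ <L> v    v v u p u $        match v
Stack after step 6: $ <L> (top = <L>).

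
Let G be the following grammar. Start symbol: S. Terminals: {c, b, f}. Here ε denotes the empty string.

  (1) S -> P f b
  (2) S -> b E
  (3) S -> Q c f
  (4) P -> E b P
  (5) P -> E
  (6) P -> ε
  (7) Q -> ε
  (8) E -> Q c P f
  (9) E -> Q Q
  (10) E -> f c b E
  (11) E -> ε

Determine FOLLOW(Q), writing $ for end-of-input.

{$, b, c, f}

FIRST(Q): from Q->ε we get {ε}. So FIRST(Q) = {ε}.
FIRST(E): from E->Q c P f we get {c}; from E->Q Q we get {ε}; from E->f c b E we get {f}; from E->ε we get {ε}. So FIRST(E) = {ε, c, f}.
FIRST(P): from P->E b P we get {b, c, f}; from P->E we get {ε, c, f}; from P->ε we get {ε}. So FIRST(P) = {ε, b, c, f}.
FIRST(S): from S->P f b we get {b, c, f}; from S->b E we get {b}; from S->Q c f we get {c}. So FIRST(S) = {b, c, f}.
FOLLOW(S) includes $ since S is the start symbol.
FOLLOW(S): S appears on no right-hand side. Thus FOLLOW(S) = {$}.
FOLLOW(P): in S->P f b, P is followed by f b with FIRST {f}; in P->E b P, the suffix after P is empty (adds nothing new); in E->Q c P f, P is followed by f with FIRST {f}. Thus FOLLOW(P) = {f}.
FOLLOW(E): in S->b E, the suffix after E is empty, so FOLLOW(E) ⊇ FOLLOW(S) = {$}; in P->E b P, E is followed by b P with FIRST {b}; in P->E, the suffix after E is empty, so FOLLOW(E) ⊇ FOLLOW(P) = {f}; in E->f c b E, the suffix after E is empty (adds nothing new). Thus FOLLOW(E) = {$, b, f}.
FOLLOW(Q): in S->Q c f, Q is followed by c f with FIRST {c}; in E->Q c P f, Q is followed by c P f with FIRST {c}; in E->Q Q (occurrence 1), Q is followed by Q with FIRST {ε}; in E->Q Q (occurrence 1), the suffix after Q is nullable, so FOLLOW(Q) ⊇ FOLLOW(E) = {$, b, f}; in E->Q Q (occurrence 2), the suffix after Q is empty, so FOLLOW(Q) ⊇ FOLLOW(E) = {$, b, f}. Thus FOLLOW(Q) = {$, b, c, f}.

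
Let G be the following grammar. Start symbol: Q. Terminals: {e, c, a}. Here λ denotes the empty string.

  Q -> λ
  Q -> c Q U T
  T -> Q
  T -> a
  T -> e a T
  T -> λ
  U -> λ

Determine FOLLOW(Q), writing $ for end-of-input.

{$, a, c, e}

FIRST(Q): from Q->λ we get {λ}; from Q->c Q U T we get {c}. So FIRST(Q) = {λ, c}.
FIRST(U): from U->λ we get {λ}. So FIRST(U) = {λ}.
FIRST(T): from T->Q we get {λ, c}; from T->a we get {a}; from T->e a T we get {e}; from T->λ we get {λ}. So FIRST(T) = {λ, a, c, e}.
FOLLOW(Q) includes $ since Q is the start symbol.
FOLLOW(Q): in Q->c Q U T, Q is followed by U T with FIRST {λ, a, c, e}; in Q->c Q U T, the suffix after Q is nullable (adds nothing new); in T->Q, the suffix after Q is empty, so FOLLOW(Q) ⊇ FOLLOW(T) = {$, a, c, e}. Thus FOLLOW(Q) = {$, a, c, e}.
FOLLOW(T): in Q->c Q U T, the suffix after T is empty, so FOLLOW(T) ⊇ FOLLOW(Q) = {$, a, c, e}; in T->e a T, the suffix after T is empty (adds nothing new). Thus FOLLOW(T) = {$, a, c, e}.
FOLLOW(U): in Q->c Q U T, U is followed by T with FIRST {λ, a, c, e}; in Q->c Q U T, the suffix after U is nullable, so FOLLOW(U) ⊇ FOLLOW(Q) = {$, a, c, e}. Thus FOLLOW(U) = {$, a, c, e}.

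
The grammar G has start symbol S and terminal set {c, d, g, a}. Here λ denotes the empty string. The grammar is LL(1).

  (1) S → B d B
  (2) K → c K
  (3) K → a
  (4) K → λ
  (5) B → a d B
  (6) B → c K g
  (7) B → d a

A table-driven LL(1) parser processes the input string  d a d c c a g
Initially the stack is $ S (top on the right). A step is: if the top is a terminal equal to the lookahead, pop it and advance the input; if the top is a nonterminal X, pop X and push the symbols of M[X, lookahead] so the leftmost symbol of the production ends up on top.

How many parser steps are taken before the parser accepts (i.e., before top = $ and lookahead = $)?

      Stack      Input            Action
   1  $ S        d a d c c a g $  expand S → B d B
   2  $ B d B    d a d c c a g $  expand B → d a
   3  $ B d a d  d a d c c a g $  match d
   4  $ B d a    a d c c a g $    match a
   5  $ B d      d c c a g $      match d
   6  $ B        c c a g $        expand B → c K g
   7  $ g K c    c c a g $        match c
   8  $ g K      c a g $          expand K → c K
   9  $ g K c    c a g $          match c
  10  $ g K      a g $            expand K → a
  11  $ g a      a g $            match a
  12  $ g        g $              match g
Accept reached after 12 steps.

12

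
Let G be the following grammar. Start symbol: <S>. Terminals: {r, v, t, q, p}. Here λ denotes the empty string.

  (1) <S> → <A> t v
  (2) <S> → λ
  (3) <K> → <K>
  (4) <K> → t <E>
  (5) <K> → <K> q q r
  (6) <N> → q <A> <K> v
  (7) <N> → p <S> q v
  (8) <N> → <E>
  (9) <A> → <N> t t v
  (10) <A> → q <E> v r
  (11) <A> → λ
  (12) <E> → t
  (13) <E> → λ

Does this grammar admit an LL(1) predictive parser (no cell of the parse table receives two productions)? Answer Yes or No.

No

FIRST(<S>) = {λ, p, q, t}
FIRST(<K>) = {t}
FIRST(<N>) = {λ, p, q, t}
FIRST(<A>) = {λ, p, q, t}
FIRST(<E>) = {λ, t}
FOLLOW(<S>) = {$, q}
FOLLOW(<K>) = {q, v}
FOLLOW(<N>) = {t}
FOLLOW(<A>) = {t}
FOLLOW(<E>) = {q, t, v}
Cell M[<A>, q] receives both <A> → <N> t t v and <A> → q <E> v r — the grammar is not LL(1).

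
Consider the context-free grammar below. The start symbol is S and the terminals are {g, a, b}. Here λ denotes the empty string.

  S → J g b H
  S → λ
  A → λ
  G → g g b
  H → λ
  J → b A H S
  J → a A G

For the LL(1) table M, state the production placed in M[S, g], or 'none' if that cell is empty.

FIRST(A) = {λ}
FIRST(G) = {g}
FIRST(H) = {λ}
FIRST(J) = {a, b}
FIRST(S) = {λ, a, b}  (via J g b H)
FOLLOW(S) includes $ since S is the start symbol.
FOLLOW(J): in S→J g b H, J is followed by g b H with FIRST {g}. Thus FOLLOW(J) = {g}.
FOLLOW(S): in J→b A H S, the suffix after S is empty, so FOLLOW(S) ⊇ FOLLOW(J) = {g}. Thus FOLLOW(S) = {$, g}.
For S → J g b H: FIRST(J g b H) = {a, b}, so it goes in M[S, t] for t ∈ {a, b}.
For S → λ: FIRST(λ) = {λ}, so it goes in M[S, t] for t ∈ {}; since λ ∈ FIRST, also for every t ∈ FOLLOW(S) = {$, g}.

S → λ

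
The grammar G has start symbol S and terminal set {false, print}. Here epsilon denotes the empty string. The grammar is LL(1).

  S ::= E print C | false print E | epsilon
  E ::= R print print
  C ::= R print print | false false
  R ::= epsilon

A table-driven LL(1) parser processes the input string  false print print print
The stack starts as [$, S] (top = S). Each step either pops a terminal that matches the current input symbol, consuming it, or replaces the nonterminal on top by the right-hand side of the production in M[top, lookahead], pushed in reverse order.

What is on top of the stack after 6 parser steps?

step 1: stack=$ S  input=false print print print $  — expand S ::= false print E
step 2: stack=$ E print false  input=false print print print $  — match false
step 3: stack=$ E print  input=print print print $  — match print
step 4: stack=$ E  input=print print $  — expand E ::= R print print
step 5: stack=$ print print R  input=print print $  — expand R ::= epsilon
step 6: stack=$ print print  input=print print $  — match print
Stack after step 6: $ print (top = print).

print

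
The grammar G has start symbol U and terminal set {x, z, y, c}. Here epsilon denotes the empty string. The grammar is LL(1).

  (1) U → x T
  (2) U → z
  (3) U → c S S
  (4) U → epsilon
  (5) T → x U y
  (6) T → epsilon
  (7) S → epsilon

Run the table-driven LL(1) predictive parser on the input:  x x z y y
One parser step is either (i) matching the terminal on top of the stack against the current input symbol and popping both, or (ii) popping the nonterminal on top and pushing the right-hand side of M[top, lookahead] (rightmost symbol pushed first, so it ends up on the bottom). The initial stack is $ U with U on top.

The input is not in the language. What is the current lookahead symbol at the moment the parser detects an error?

     Stack    Input        Action
  1  $ U      x x z y y $  expand U → x T
  2  $ T x    x x z y y $  match x
  3  $ T      x z y y $    expand T → x U y
  4  $ y U x  x z y y $    match x
  5  $ y U    z y y $      expand U → z
  6  $ y z    z y y $      match z
  7  $ y      y y $        match y
  8  $        y $          error: stack empty but input remains

y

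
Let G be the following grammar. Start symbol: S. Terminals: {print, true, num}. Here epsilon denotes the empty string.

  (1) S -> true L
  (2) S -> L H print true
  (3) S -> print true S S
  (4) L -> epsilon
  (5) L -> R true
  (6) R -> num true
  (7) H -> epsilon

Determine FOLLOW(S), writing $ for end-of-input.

FIRST(R) = {num}
FIRST(H) = {epsilon}
FIRST(L) = {epsilon, num}  (via R true)
FIRST(S) = {num, print, true}  (via L H print true)
FOLLOW(S) includes $ since S is the start symbol.
FOLLOW(S): in S->print true S S (occurrence 1), S is followed by S with FIRST {num, print, true}; in S->print true S S (occurrence 2), the suffix after S is empty (adds nothing new). Thus FOLLOW(S) = {$, num, print, true}.
FOLLOW(L): in S->true L, the suffix after L is empty, so FOLLOW(L) ⊇ FOLLOW(S) = {$, num, print, true}; in S->L H print true, L is followed by H print true with FIRST {print}. Thus FOLLOW(L) = {$, num, print, true}.
FOLLOW(R): in L->R true, R is followed by true with FIRST {true}. Thus FOLLOW(R) = {true}.
FOLLOW(H): in S->L H print true, H is followed by print true with FIRST {print}. Thus FOLLOW(H) = {print}.

{$, num, print, true}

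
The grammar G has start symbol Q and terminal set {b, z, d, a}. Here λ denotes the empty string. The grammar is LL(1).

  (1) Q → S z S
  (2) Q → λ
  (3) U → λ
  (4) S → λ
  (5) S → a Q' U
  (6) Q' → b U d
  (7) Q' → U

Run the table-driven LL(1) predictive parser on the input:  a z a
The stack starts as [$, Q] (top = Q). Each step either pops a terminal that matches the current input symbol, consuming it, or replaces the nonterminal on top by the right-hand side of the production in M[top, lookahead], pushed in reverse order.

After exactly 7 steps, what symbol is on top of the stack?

     Stack         Input    Action
  1  $ Q           a z a $  expand Q → S z S
  2  $ S z S       a z a $  expand S → a Q' U
  3  $ S z U Q' a  a z a $  match a
  4  $ S z U Q'    z a $    expand Q' → U
  5  $ S z U U     z a $    expand U → λ
  6  $ S z U       z a $    expand U → λ
  7  $ S z         z a $    match z
Stack after step 7: $ S (top = S).

S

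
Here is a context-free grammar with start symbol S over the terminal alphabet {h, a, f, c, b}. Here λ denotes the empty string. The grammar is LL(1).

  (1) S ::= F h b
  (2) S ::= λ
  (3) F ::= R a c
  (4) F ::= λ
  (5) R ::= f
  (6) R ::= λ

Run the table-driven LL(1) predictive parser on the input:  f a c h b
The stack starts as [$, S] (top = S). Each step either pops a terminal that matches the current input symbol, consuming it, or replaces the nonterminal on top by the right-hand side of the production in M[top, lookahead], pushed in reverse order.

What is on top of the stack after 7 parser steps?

b

     Stack        Input        Action
  1  $ S          f a c h b $  expand S ::= F h b
  2  $ b h F      f a c h b $  expand F ::= R a c
  3  $ b h c a R  f a c h b $  expand R ::= f
  4  $ b h c a f  f a c h b $  match f
  5  $ b h c a    a c h b $    match a
  6  $ b h c      c h b $      match c
  7  $ b h        h b $        match h
Stack after step 7: $ b (top = b).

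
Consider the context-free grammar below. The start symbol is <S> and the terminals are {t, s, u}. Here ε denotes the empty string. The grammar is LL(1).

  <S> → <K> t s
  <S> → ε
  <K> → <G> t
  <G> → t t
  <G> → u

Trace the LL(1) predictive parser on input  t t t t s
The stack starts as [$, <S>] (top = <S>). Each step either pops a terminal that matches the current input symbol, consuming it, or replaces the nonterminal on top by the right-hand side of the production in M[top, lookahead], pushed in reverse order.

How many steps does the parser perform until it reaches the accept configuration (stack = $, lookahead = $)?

     Stack        Input        Action
  1  $ <S>        t t t t s $  expand <S> → <K> t s
  2  $ s t <K>    t t t t s $  expand <K> → <G> t
  3  $ s t t <G>  t t t t s $  expand <G> → t t
  4  $ s t t t t  t t t t s $  match t
  5  $ s t t t    t t t s $    match t
  6  $ s t t      t t s $      match t
  7  $ s t        t s $        match t
  8  $ s          s $          match s
Accept reached after 8 steps.

8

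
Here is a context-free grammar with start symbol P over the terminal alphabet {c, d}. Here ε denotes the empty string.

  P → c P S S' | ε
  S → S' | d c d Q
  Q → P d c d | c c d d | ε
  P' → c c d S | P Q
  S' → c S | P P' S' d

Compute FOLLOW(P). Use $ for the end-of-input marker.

{$, c, d}

FIRST(P) = {ε, c}
FIRST(Q) = {ε, c, d}  (via P d c d)
FIRST(P') = {ε, c, d}  (via P Q)
FIRST(S') = {c, d}  (via P P' S' d)
FIRST(S) = {c, d}  (via S')
FOLLOW(P) includes $ since P is the start symbol.
FOLLOW(P'): in S'→P P' S' d, P' is followed by S' d with FIRST {c, d}. Thus FOLLOW(P') = {c, d}.
FOLLOW(P): in P→c P S S', P is followed by S S' with FIRST {c, d}; in Q→P d c d, P is followed by d c d with FIRST {d}; in P'→P Q, P is followed by Q with FIRST {ε, c, d}; in P'→P Q, the suffix after P is nullable, so FOLLOW(P) ⊇ FOLLOW(P') = {c, d}; in S'→P P' S' d, P is followed by P' S' d with FIRST {c, d}. Thus FOLLOW(P) = {$, c, d}.
FOLLOW(S): in P→c P S S', S is followed by S' with FIRST {c, d}; in P'→c c d S, the suffix after S is empty, so FOLLOW(S) ⊇ FOLLOW(P') = {c, d}; in S'→c S, the suffix after S is empty, so FOLLOW(S) ⊇ FOLLOW(S') = {$, c, d}. Thus FOLLOW(S) = {$, c, d}.
FOLLOW(Q): in S→d c d Q, the suffix after Q is empty, so FOLLOW(Q) ⊇ FOLLOW(S) = {$, c, d}; in P'→P Q, the suffix after Q is empty, so FOLLOW(Q) ⊇ FOLLOW(P') = {c, d}. Thus FOLLOW(Q) = {$, c, d}.
FOLLOW(S'): in P→c P S S', the suffix after S' is empty, so FOLLOW(S') ⊇ FOLLOW(P) = {$, c, d}; in S→S', the suffix after S' is empty, so FOLLOW(S') ⊇ FOLLOW(S) = {$, c, d}; in S'→P P' S' d, S' is followed by d with FIRST {d}. Thus FOLLOW(S') = {$, c, d}.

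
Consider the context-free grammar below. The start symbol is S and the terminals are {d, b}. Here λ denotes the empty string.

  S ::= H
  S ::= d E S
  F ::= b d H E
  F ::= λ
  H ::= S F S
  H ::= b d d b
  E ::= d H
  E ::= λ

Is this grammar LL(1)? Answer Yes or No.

FIRST(S) = {b, d}
FIRST(F) = {λ, b}
FIRST(H) = {b, d}
FIRST(E) = {λ, d}
FOLLOW(S) = {$, b, d}
FOLLOW(F) = {b, d}
FOLLOW(H) = {$, b, d}
FOLLOW(E) = {b, d}
Cell M[E, d] receives both E ::= d H and E ::= λ — the grammar is not LL(1).

No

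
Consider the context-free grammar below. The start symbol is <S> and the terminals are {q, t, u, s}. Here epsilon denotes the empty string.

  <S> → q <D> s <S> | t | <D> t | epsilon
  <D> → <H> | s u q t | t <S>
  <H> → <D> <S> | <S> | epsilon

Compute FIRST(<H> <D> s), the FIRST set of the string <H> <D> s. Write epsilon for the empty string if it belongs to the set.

{q, s, t}

FIRST(<S>): from <S>→q <D> s <S> we get {q}; from <S>→t we get {t}; from <S>→<D> t we get {q, s, t}; from <S>→epsilon we get {epsilon}. So FIRST(<S>) = {epsilon, q, s, t}.
FIRST(<D>): from <D>→<H> we get {epsilon, q, s, t}; from <D>→s u q t we get {s}; from <D>→t <S> we get {t}. So FIRST(<D>) = {epsilon, q, s, t}.
FIRST(<H>): from <H>→<D> <S> we get {epsilon, q, s, t}; from <H>→<S> we get {epsilon, q, s, t}; from <H>→epsilon we get {epsilon}. So FIRST(<H>) = {epsilon, q, s, t}.
FIRST(<H> <D> s): take FIRST of each symbol in turn, carrying on past any symbol whose FIRST contains epsilon; result {q, s, t}.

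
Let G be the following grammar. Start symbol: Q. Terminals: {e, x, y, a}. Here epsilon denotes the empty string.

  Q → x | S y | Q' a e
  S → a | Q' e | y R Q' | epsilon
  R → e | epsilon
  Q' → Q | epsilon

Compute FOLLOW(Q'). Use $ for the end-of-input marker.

FIRST(R): from R→e we get {e}; from R→epsilon we get {epsilon}. So FIRST(R) = {epsilon, e}.
FIRST(Q): from Q→x we get {x}; from Q→S y we get {a, e, x, y}; from Q→Q' a e we get {a, e, x, y}. So FIRST(Q) = {a, e, x, y}.
FIRST(Q'): from Q'→Q we get {a, e, x, y}; from Q'→epsilon we get {epsilon}. So FIRST(Q') = {epsilon, a, e, x, y}.
FIRST(S): from S→a we get {a}; from S→Q' e we get {a, e, x, y}; from S→y R Q' we get {y}; from S→epsilon we get {epsilon}. So FIRST(S) = {epsilon, a, e, x, y}.
FOLLOW(Q) includes $ since Q is the start symbol.
FOLLOW(S): in Q→S y, S is followed by y with FIRST {y}. Thus FOLLOW(S) = {y}.
FOLLOW(R): in S→y R Q', R is followed by Q' with FIRST {epsilon, a, e, x, y}; in S→y R Q', the suffix after R is nullable, so FOLLOW(R) ⊇ FOLLOW(S) = {y}. Thus FOLLOW(R) = {a, e, x, y}.
FOLLOW(Q'): in Q→Q' a e, Q' is followed by a e with FIRST {a}; in S→Q' e, Q' is followed by e with FIRST {e}; in S→y R Q', the suffix after Q' is empty, so FOLLOW(Q') ⊇ FOLLOW(S) = {y}. Thus FOLLOW(Q') = {a, e, y}.
FOLLOW(Q): in Q'→Q, the suffix after Q is empty, so FOLLOW(Q) ⊇ FOLLOW(Q') = {a, e, y}. Thus FOLLOW(Q) = {$, a, e, y}.

{a, e, y}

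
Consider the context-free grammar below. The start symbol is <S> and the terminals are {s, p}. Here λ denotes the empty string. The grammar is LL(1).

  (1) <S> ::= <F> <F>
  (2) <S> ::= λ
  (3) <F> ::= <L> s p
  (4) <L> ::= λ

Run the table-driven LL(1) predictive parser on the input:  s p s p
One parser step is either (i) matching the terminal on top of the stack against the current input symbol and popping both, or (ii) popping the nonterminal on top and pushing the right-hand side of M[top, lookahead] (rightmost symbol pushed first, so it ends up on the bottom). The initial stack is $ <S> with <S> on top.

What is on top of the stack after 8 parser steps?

p

step 1: stack=$ <S>  input=s p s p $  — expand <S> ::= <F> <F>
step 2: stack=$ <F> <F>  input=s p s p $  — expand <F> ::= <L> s p
step 3: stack=$ <F> p s <L>  input=s p s p $  — expand <L> ::= λ
step 4: stack=$ <F> p s  input=s p s p $  — match s
step 5: stack=$ <F> p  input=p s p $  — match p
step 6: stack=$ <F>  input=s p $  — expand <F> ::= <L> s p
step 7: stack=$ p s <L>  input=s p $  — expand <L> ::= λ
step 8: stack=$ p s  input=s p $  — match s
Stack after step 8: $ p (top = p).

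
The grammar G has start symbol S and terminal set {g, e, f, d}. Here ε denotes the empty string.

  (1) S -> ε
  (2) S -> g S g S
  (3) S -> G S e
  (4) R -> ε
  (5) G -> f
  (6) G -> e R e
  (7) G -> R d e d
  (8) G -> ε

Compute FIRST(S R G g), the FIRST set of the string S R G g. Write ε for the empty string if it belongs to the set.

FIRST(R): from R->ε we get {ε}. So FIRST(R) = {ε}.
FIRST(G): from G->f we get {f}; from G->e R e we get {e}; from G->R d e d we get {d}; from G->ε we get {ε}. So FIRST(G) = {ε, d, e, f}.
FIRST(S): from S->ε we get {ε}; from S->g S g S we get {g}; from S->G S e we get {d, e, f, g}. So FIRST(S) = {ε, d, e, f, g}.
FIRST(S R G g): take FIRST of each symbol in turn, carrying on past any symbol whose FIRST contains ε; result {d, e, f, g}.

{d, e, f, g}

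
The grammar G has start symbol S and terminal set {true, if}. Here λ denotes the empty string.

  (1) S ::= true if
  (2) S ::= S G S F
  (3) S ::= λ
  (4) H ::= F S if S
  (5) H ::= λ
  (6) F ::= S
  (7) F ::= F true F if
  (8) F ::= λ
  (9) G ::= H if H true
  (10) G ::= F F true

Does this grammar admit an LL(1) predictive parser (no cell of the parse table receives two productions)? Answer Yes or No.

FIRST(S) = {λ, if, true}
FIRST(H) = {λ, if, true}
FIRST(F) = {λ, if, true}
FIRST(G) = {if, true}
FOLLOW(S) = {$, if, true}
FOLLOW(H) = {if, true}
FOLLOW(F) = {$, if, true}
FOLLOW(G) = {$, if, true}
Cell M[F, $] receives both F ::= S and F ::= λ — the grammar is not LL(1).

No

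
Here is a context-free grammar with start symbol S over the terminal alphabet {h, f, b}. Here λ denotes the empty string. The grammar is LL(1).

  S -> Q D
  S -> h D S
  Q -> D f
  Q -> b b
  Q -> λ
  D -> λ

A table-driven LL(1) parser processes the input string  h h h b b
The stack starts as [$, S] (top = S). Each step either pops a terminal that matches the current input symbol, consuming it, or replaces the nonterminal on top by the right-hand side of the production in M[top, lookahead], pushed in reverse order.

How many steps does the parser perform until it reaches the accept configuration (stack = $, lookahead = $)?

14

step 1: stack=$ S  input=h h h b b $  — expand S -> h D S
step 2: stack=$ S D h  input=h h h b b $  — match h
step 3: stack=$ S D  input=h h b b $  — expand D -> λ
step 4: stack=$ S  input=h h b b $  — expand S -> h D S
step 5: stack=$ S D h  input=h h b b $  — match h
step 6: stack=$ S D  input=h b b $  — expand D -> λ
step 7: stack=$ S  input=h b b $  — expand S -> h D S
step 8: stack=$ S D h  input=h b b $  — match h
step 9: stack=$ S D  input=b b $  — expand D -> λ
step 10: stack=$ S  input=b b $  — expand S -> Q D
step 11: stack=$ D Q  input=b b $  — expand Q -> b b
step 12: stack=$ D b b  input=b b $  — match b
step 13: stack=$ D b  input=b $  — match b
step 14: stack=$ D  input=$  — expand D -> λ
Accept reached after 14 steps.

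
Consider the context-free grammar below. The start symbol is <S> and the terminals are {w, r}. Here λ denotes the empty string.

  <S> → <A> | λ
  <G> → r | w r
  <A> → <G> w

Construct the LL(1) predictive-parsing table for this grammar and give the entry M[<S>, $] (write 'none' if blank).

FIRST(<G>) = {r, w}
FIRST(<A>) = {r, w}  (via <G> w)
FIRST(<S>) = {λ, r, w}  (via <A>)
FOLLOW(<S>) includes $ since <S> is the start symbol.
FOLLOW(<S>): <S> appears on no right-hand side. Thus FOLLOW(<S>) = {$}.
For <S> → <A>: FIRST(<A>) = {r, w}, so it goes in M[<S>, t] for t ∈ {r, w}.
For <S> → λ: FIRST(λ) = {λ}, so it goes in M[<S>, t] for t ∈ {}; since λ ∈ FIRST, also for every t ∈ FOLLOW(<S>) = {$}.

<S> → λ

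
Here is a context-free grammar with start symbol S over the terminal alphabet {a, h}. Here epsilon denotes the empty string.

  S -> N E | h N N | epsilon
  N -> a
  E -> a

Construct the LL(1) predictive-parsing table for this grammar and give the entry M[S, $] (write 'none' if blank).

S -> epsilon

FIRST(N) = {a}
FIRST(E) = {a}
FIRST(S) = {epsilon, a, h}  (via N E)
FOLLOW(S) includes $ since S is the start symbol.
FOLLOW(S): S appears on no right-hand side. Thus FOLLOW(S) = {$}.
For S -> N E: FIRST(N E) = {a}, so it goes in M[S, t] for t ∈ {a}.
For S -> h N N: FIRST(h N N) = {h}, so it goes in M[S, t] for t ∈ {h}.
For S -> epsilon: FIRST(epsilon) = {epsilon}, so it goes in M[S, t] for t ∈ {}; since epsilon ∈ FIRST, also for every t ∈ FOLLOW(S) = {$}.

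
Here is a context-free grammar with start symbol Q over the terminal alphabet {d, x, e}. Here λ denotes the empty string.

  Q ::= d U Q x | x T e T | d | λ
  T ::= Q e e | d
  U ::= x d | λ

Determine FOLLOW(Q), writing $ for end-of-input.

FIRST(Q): from Q::=d U Q x we get {d}; from Q::=x T e T we get {x}; from Q::=d we get {d}; from Q::=λ we get {λ}. So FIRST(Q) = {λ, d, x}.
FIRST(U): from U::=x d we get {x}; from U::=λ we get {λ}. So FIRST(U) = {λ, x}.
FIRST(T): from T::=Q e e we get {d, e, x}; from T::=d we get {d}. So FIRST(T) = {d, e, x}.
FOLLOW(Q) includes $ since Q is the start symbol.
FOLLOW(Q): in Q::=d U Q x, Q is followed by x with FIRST {x}; in T::=Q e e, Q is followed by e e with FIRST {e}. Thus FOLLOW(Q) = {$, e, x}.
FOLLOW(T): in Q::=x T e T (occurrence 1), T is followed by e T with FIRST {e}; in Q::=x T e T (occurrence 2), the suffix after T is empty, so FOLLOW(T) ⊇ FOLLOW(Q) = {$, e, x}. Thus FOLLOW(T) = {$, e, x}.
FOLLOW(U): in Q::=d U Q x, U is followed by Q x with FIRST {d, x}. Thus FOLLOW(U) = {d, x}.

{$, e, x}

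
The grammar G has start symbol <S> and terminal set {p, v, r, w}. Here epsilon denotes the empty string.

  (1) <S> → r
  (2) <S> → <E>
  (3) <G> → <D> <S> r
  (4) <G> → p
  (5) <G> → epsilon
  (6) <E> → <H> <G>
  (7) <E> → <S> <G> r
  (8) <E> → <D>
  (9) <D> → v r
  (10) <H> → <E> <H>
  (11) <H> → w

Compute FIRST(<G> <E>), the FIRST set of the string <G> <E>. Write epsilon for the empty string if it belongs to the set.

{p, r, v, w}

FIRST(<D>): from <D>→v r we get {v}. So FIRST(<D>) = {v}.
FIRST(<G>): from <G>→<D> <S> r we get {v}; from <G>→p we get {p}; from <G>→epsilon we get {epsilon}. So FIRST(<G>) = {epsilon, p, v}.
FIRST(<S>): from <S>→r we get {r}; from <S>→<E> we get {r, v, w}. So FIRST(<S>) = {r, v, w}.
FIRST(<E>): from <E>→<H> <G> we get {r, v, w}; from <E>→<S> <G> r we get {r, v, w}; from <E>→<D> we get {v}. So FIRST(<E>) = {r, v, w}.
FIRST(<H>): from <H>→<E> <H> we get {r, v, w}; from <H>→w we get {w}. So FIRST(<H>) = {r, v, w}.
FIRST(<G> <E>): take FIRST of each symbol in turn, carrying on past any symbol whose FIRST contains epsilon; result {p, r, v, w}.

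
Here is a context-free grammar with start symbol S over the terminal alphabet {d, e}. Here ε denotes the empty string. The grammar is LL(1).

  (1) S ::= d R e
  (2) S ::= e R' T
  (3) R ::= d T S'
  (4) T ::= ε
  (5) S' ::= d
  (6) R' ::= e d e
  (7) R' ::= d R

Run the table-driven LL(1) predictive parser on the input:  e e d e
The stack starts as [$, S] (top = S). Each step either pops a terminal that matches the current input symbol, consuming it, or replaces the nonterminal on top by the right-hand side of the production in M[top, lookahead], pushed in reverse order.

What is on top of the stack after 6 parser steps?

T

step 1: stack=$ S  input=e e d e $  — expand S ::= e R' T
step 2: stack=$ T R' e  input=e e d e $  — match e
step 3: stack=$ T R'  input=e d e $  — expand R' ::= e d e
step 4: stack=$ T e d e  input=e d e $  — match e
step 5: stack=$ T e d  input=d e $  — match d
step 6: stack=$ T e  input=e $  — match e
Stack after step 6: $ T (top = T).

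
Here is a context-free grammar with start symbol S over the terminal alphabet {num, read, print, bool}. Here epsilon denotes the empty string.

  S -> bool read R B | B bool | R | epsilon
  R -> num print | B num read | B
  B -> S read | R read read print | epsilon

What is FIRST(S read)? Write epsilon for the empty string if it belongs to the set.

{bool, num, read}

FIRST(S): from S->bool read R B we get {bool}; from S->B bool we get {bool, num, read}; from S->R we get {epsilon, bool, num, read}; from S->epsilon we get {epsilon}. So FIRST(S) = {epsilon, bool, num, read}.
FIRST(R): from R->num print we get {num}; from R->B num read we get {bool, num, read}; from R->B we get {epsilon, bool, num, read}. So FIRST(R) = {epsilon, bool, num, read}.
FIRST(B): from B->S read we get {bool, num, read}; from B->R read read print we get {bool, num, read}; from B->epsilon we get {epsilon}. So FIRST(B) = {epsilon, bool, num, read}.
FIRST(S read): take FIRST of each symbol in turn, carrying on past any symbol whose FIRST contains epsilon; result {bool, num, read}.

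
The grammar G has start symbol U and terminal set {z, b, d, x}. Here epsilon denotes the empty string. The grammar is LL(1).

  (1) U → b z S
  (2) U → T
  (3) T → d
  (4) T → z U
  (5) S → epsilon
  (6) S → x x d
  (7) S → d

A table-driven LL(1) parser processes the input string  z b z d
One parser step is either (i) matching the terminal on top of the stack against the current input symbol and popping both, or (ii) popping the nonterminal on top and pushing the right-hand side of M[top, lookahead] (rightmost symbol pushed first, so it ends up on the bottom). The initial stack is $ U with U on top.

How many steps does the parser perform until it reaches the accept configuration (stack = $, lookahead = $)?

8

     Stack    Input      Action
  1  $ U      z b z d $  expand U → T
  2  $ T      z b z d $  expand T → z U
  3  $ U z    z b z d $  match z
  4  $ U      b z d $    expand U → b z S
  5  $ S z b  b z d $    match b
  6  $ S z    z d $      match z
  7  $ S      d $        expand S → d
  8  $ d      d $        match d
Accept reached after 8 steps.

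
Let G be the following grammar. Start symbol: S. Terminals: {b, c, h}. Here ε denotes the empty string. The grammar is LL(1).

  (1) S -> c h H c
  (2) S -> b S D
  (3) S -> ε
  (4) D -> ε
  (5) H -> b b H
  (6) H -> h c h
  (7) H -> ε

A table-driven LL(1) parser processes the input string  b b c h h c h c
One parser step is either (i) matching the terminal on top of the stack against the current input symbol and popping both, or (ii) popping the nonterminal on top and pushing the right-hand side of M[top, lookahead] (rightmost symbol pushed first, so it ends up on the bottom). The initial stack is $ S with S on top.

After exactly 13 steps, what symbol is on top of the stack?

step 1: stack=$ S  input=b b c h h c h c $  — expand S -> b S D
step 2: stack=$ D S b  input=b b c h h c h c $  — match b
step 3: stack=$ D S  input=b c h h c h c $  — expand S -> b S D
step 4: stack=$ D D S b  input=b c h h c h c $  — match b
step 5: stack=$ D D S  input=c h h c h c $  — expand S -> c h H c
step 6: stack=$ D D c H h c  input=c h h c h c $  — match c
step 7: stack=$ D D c H h  input=h h c h c $  — match h
step 8: stack=$ D D c H  input=h c h c $  — expand H -> h c h
step 9: stack=$ D D c h c h  input=h c h c $  — match h
step 10: stack=$ D D c h c  input=c h c $  — match c
step 11: stack=$ D D c h  input=h c $  — match h
step 12: stack=$ D D c  input=c $  — match c
step 13: stack=$ D D  input=$  — expand D -> ε
Stack after step 13: $ D (top = D).

D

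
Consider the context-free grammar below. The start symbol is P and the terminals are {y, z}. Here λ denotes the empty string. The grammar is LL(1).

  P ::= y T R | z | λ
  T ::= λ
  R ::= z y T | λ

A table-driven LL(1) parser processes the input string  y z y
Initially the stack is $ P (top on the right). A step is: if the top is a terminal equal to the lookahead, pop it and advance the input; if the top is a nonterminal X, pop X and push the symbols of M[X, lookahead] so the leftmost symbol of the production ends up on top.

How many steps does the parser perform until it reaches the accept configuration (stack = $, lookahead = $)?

     Stack    Input    Action
  1  $ P      y z y $  expand P ::= y T R
  2  $ R T y  y z y $  match y
  3  $ R T    z y $    expand T ::= λ
  4  $ R      z y $    expand R ::= z y T
  5  $ T y z  z y $    match z
  6  $ T y    y $      match y
  7  $ T      $        expand T ::= λ
Accept reached after 7 steps.

7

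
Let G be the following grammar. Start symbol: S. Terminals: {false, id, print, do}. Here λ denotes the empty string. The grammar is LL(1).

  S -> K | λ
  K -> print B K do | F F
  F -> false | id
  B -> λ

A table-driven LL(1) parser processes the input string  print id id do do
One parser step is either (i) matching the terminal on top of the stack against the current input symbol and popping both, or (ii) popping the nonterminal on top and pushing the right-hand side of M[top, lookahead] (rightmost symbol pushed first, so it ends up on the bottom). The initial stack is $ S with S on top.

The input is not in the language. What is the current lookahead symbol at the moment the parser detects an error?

do

      Stack           Input                Action
   1  $ S             print id id do do $  expand S -> K
   2  $ K             print id id do do $  expand K -> print B K do
   3  $ do K B print  print id id do do $  match print
   4  $ do K B        id id do do $        expand B -> λ
   5  $ do K          id id do do $        expand K -> F F
   6  $ do F F        id id do do $        expand F -> id
   7  $ do F id       id id do do $        match id
   8  $ do F          id do do $           expand F -> id
   9  $ do id         id do do $           match id
  10  $ do            do do $              match do
  11  $               do $                 error: stack empty but input remains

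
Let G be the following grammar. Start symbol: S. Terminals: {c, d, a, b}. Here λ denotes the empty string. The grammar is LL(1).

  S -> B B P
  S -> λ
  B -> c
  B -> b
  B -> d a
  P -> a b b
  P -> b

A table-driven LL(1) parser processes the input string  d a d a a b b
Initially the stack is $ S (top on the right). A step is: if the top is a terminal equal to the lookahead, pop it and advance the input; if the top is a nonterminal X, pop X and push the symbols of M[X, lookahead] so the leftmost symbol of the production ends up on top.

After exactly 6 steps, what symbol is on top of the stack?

a

     Stack      Input            Action
  1  $ S        d a d a a b b $  expand S -> B B P
  2  $ P B B    d a d a a b b $  expand B -> d a
  3  $ P B a d  d a d a a b b $  match d
  4  $ P B a    a d a a b b $    match a
  5  $ P B      d a a b b $      expand B -> d a
  6  $ P a d    d a a b b $      match d
Stack after step 6: $ P a (top = a).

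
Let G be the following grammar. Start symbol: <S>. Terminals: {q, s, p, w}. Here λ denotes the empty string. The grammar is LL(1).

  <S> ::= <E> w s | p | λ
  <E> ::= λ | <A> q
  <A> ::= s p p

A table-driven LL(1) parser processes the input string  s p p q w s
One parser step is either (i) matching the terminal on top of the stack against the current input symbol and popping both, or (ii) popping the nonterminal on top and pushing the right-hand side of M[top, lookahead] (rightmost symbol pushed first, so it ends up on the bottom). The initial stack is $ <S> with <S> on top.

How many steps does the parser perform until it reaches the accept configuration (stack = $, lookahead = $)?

9

step 1: stack=$ <S>  input=s p p q w s $  — expand <S> ::= <E> w s
step 2: stack=$ s w <E>  input=s p p q w s $  — expand <E> ::= <A> q
step 3: stack=$ s w q <A>  input=s p p q w s $  — expand <A> ::= s p p
step 4: stack=$ s w q p p s  input=s p p q w s $  — match s
step 5: stack=$ s w q p p  input=p p q w s $  — match p
step 6: stack=$ s w q p  input=p q w s $  — match p
step 7: stack=$ s w q  input=q w s $  — match q
step 8: stack=$ s w  input=w s $  — match w
step 9: stack=$ s  input=s $  — match s
Accept reached after 9 steps.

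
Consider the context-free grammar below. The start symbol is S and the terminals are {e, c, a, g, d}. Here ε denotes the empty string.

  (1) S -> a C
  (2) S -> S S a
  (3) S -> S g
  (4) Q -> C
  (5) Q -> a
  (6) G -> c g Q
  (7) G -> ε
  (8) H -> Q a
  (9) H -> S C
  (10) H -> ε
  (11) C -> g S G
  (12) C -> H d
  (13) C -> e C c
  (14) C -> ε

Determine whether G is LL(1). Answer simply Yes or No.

No

FIRST(S) = {a}
FIRST(Q) = {ε, a, d, e, g}
FIRST(G) = {ε, c}
FIRST(H) = {ε, a, d, e, g}
FIRST(C) = {ε, a, d, e, g}
FOLLOW(S) = {$, a, c, d, e, g}
FOLLOW(Q) = {$, a, c, d, e, g}
FOLLOW(G) = {$, a, c, d, e, g}
FOLLOW(H) = {d}
FOLLOW(C) = {$, a, c, d, e, g}
Cell M[C, a] receives both C -> H d and C -> ε — the grammar is not LL(1).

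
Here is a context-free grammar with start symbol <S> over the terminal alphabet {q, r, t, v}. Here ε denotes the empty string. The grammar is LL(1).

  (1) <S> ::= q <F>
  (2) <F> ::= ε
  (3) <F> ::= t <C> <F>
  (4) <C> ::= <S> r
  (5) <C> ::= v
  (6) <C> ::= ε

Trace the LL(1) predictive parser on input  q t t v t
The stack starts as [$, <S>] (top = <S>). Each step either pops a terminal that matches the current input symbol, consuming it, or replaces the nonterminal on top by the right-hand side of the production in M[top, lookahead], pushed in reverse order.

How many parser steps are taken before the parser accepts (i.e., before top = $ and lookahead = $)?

13

step 1: stack=$ <S>  input=q t t v t $  — expand <S> ::= q <F>
step 2: stack=$ <F> q  input=q t t v t $  — match q
step 3: stack=$ <F>  input=t t v t $  — expand <F> ::= t <C> <F>
step 4: stack=$ <F> <C> t  input=t t v t $  — match t
step 5: stack=$ <F> <C>  input=t v t $  — expand <C> ::= ε
step 6: stack=$ <F>  input=t v t $  — expand <F> ::= t <C> <F>
step 7: stack=$ <F> <C> t  input=t v t $  — match t
step 8: stack=$ <F> <C>  input=v t $  — expand <C> ::= v
step 9: stack=$ <F> v  input=v t $  — match v
step 10: stack=$ <F>  input=t $  — expand <F> ::= t <C> <F>
step 11: stack=$ <F> <C> t  input=t $  — match t
step 12: stack=$ <F> <C>  input=$  — expand <C> ::= ε
step 13: stack=$ <F>  input=$  — expand <F> ::= ε
Accept reached after 13 steps.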